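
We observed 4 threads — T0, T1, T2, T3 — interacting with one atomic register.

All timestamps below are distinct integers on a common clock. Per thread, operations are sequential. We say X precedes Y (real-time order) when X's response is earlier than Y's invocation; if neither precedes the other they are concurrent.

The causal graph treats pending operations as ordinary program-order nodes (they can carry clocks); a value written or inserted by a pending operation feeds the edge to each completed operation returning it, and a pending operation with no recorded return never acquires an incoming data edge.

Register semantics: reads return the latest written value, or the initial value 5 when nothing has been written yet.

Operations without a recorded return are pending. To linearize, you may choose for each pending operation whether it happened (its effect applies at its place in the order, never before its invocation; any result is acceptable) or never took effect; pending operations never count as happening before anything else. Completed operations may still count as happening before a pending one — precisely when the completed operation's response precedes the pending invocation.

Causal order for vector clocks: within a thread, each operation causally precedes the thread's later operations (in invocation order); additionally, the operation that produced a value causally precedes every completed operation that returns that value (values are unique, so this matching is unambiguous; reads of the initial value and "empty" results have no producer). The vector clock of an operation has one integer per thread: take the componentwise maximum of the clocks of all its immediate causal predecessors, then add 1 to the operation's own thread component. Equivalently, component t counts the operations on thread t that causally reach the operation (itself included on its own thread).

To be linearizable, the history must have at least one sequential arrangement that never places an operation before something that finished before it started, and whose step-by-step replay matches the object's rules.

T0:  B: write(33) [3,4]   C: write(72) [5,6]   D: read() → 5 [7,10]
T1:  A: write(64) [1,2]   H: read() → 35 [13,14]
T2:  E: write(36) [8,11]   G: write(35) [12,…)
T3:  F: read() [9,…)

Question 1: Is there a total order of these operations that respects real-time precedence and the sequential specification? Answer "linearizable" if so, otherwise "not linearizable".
events 1..9 are fine; event 10 — the response of D at time 10 — makes the prefix non-linearizable
exhaustive check: the 4 completed atomic register ops admit one real-time order; illegal
no completion choice of the 2 pending operations (E, F) rescues it — every subset was tried
take A, B, C, D (pending dropped): step 4 already fails, because D read() → 5 cannot occur there

not linearizable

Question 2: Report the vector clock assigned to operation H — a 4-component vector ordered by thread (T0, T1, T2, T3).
F, invoked 9, has no incoming edges; only T3's bump applies → (0, 0, 0, 1)
E, invoked 8, has no incoming edges; only T2's bump applies → (0, 0, 1, 0)
A, invoked 1, has no incoming edges; only T1's bump applies → (0, 1, 0, 0)
B, invoked 3, has no incoming edges; only T0's bump applies → (1, 0, 0, 0)
invoked at 12, G merges VC(E)=(0, 0, 1, 0) and bumps T2's slot → (0, 0, 2, 0)
invoked at 5, C merges VC(B)=(1, 0, 0, 0) and bumps T0's slot → (2, 0, 0, 0)
invoked at 7, D merges VC(C)=(2, 0, 0, 0) and bumps T0's slot → (3, 0, 0, 0)
invoked at 13, H merges VC(A)=(0, 1, 0, 0), VC(G)=(0, 0, 2, 0) and bumps T1's slot → (0, 2, 2, 0)
target: VC(H) = (0, 2, 2, 0)

(0, 2, 2, 0)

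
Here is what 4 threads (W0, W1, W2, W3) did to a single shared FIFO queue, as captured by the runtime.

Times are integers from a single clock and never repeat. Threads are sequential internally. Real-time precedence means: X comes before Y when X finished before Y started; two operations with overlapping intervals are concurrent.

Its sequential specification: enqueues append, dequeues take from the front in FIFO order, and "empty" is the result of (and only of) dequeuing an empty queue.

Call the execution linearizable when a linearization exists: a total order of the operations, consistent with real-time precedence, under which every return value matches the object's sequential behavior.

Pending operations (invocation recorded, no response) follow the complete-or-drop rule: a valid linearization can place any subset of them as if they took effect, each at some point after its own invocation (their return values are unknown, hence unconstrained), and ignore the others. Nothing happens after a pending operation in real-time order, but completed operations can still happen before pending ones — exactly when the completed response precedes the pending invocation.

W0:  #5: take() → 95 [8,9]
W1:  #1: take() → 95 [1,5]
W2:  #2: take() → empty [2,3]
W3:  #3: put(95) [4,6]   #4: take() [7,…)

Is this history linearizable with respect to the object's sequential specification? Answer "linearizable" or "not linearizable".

not linearizable

prefix check: 1..8 passes, 1..9 fails once #5's time-9 response joins
4 completed operations, 3 real-time-consistent orders — every FIFO queue replay fails
every completion of the 1 pending operation (#4) was checked; none linearizes
e.g. #1, #2, #3, #5 (pending dropped): illegal at step 1, since #1 take() → 95 cannot apply there
e.g. #2, #1, #3, #5 (pending dropped): illegal at step 2, since #1 take() → 95 cannot apply there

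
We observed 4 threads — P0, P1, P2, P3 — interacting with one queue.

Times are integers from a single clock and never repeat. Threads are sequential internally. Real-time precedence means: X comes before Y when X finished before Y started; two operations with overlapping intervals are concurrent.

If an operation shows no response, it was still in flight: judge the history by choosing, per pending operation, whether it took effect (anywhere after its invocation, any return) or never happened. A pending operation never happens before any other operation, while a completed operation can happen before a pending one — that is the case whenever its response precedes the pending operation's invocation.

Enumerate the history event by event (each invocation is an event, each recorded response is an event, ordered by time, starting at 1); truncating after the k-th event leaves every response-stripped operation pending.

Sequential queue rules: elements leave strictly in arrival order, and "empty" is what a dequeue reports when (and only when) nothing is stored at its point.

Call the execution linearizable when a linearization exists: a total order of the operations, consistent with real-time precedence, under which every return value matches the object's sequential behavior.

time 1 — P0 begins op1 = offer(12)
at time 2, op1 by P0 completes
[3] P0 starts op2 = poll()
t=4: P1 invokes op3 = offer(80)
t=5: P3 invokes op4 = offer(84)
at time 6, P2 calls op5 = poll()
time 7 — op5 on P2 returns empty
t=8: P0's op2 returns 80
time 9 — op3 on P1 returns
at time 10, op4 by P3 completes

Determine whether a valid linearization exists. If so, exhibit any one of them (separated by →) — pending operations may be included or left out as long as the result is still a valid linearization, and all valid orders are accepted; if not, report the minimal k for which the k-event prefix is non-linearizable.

not linearizable — minimal violating prefix: 8 events

the violation lands at event 8, op2's response at time 8: events 1..7 linearize, events 1..8 do not
no legal order exists: 2 real-time-consistent candidates over 3 completed queue operations, all rejected
no completion choice of the 2 pending operations (op3, op4) rescues it — every subset was tried
sample order op1, op2, op5 (pending dropped) stalls at step 2 — op2 poll() → 80 has no legal effect
sample order op1, op5, op2 (pending dropped) stalls at step 2 — op5 poll() → empty has no legal effect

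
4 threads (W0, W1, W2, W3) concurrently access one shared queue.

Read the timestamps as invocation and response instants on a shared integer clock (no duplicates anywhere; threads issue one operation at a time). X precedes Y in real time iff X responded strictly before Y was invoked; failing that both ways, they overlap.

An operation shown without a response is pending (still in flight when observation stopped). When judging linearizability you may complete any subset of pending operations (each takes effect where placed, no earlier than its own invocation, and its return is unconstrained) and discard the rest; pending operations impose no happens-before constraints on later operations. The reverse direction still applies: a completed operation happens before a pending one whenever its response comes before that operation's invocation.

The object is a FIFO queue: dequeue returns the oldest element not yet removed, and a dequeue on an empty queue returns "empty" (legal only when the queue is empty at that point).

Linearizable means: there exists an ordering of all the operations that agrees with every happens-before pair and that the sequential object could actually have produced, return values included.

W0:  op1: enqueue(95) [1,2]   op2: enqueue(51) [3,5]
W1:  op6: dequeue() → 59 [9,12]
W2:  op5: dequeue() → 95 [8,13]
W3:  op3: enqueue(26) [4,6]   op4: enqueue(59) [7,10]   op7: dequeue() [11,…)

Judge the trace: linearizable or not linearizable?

prefix check: 1..11 passes, 1..12 fails once op6's time-12 response joins
all 4 real-time-respecting orders fail — 5 completed queue operations, no legal replay
no completion choice of the 2 pending operations (op5, op7) rescues it — every subset was tried
one such order, op1, op2, op3, op4, op6 (pending dropped), breaks at step 5 where op6 dequeue() → 59 is illegal
one such order, op1, op2, op3, op6, op4 (pending dropped), breaks at step 4 where op6 dequeue() → 59 is illegal

not linearizable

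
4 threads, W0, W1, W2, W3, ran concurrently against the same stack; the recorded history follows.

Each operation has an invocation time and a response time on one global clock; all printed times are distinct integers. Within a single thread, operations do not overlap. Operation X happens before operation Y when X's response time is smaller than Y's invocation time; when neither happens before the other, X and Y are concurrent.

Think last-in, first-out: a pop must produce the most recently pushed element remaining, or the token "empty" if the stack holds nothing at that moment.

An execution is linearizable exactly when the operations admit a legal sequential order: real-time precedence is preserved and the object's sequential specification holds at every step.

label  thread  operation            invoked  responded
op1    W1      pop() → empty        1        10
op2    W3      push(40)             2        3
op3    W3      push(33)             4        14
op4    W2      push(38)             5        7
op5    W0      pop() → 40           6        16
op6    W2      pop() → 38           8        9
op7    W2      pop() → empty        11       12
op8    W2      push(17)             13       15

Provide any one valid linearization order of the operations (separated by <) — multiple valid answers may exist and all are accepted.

op1 < op2 < op4 < op6 < op5 < op7 < op3 < op8

1. op1 pop() → empty, leaving stack <>
2. op2 push(40), leaving stack <40>
3. op4 push(38), leaving stack <40,38>
4. op6 pop() → 38, leaving stack <40>
5. op5 pop() → 40, leaving stack <>
6. op7 pop() → empty, leaving stack <>
7. op3 push(33), leaving stack <33>
8. op8 push(17), leaving stack <33,17>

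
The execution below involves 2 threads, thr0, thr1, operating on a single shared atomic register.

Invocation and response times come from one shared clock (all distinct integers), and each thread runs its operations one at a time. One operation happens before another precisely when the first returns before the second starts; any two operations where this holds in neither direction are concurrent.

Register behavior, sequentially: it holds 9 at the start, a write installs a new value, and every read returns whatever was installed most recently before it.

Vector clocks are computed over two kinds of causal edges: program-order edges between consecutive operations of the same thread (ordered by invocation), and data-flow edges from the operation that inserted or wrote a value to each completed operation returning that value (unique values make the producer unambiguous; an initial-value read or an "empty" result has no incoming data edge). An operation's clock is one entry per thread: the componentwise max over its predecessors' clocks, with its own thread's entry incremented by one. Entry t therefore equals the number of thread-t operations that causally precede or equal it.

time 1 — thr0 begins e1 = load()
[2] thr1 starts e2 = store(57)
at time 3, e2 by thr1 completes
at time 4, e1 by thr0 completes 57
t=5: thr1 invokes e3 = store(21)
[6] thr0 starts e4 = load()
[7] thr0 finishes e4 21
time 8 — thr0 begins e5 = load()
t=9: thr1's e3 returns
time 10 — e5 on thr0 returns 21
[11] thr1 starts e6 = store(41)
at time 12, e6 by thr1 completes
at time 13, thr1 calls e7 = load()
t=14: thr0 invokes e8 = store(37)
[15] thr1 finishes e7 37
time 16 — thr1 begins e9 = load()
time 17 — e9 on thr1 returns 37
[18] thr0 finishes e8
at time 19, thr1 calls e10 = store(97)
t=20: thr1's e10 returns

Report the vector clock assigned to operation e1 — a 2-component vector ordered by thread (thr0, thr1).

e2, invoked 2, has no incoming edges; only thr1's bump applies → (0, 1)
e3, invoked 5, takes VC(e2)=(0, 1) under max, adds 1 for thr1 → (0, 2)
e1, invoked 1, takes VC(e2)=(0, 1) under max, adds 1 for thr0 → (1, 1)
e6, invoked 11, takes VC(e3)=(0, 2) under max, adds 1 for thr1 → (0, 3)
e4, invoked 6, takes VC(e1)=(1, 1), VC(e3)=(0, 2) under max, adds 1 for thr0 → (2, 2)
e5, invoked 8, takes VC(e3)=(0, 2), VC(e4)=(2, 2) under max, adds 1 for thr0 → (3, 2)
e8, invoked 14, takes VC(e5)=(3, 2) under max, adds 1 for thr0 → (4, 2)
e7, invoked 13, takes VC(e6)=(0, 3), VC(e8)=(4, 2) under max, adds 1 for thr1 → (4, 4)
e9, invoked 16, takes VC(e7)=(4, 4), VC(e8)=(4, 2) under max, adds 1 for thr1 → (4, 5)
e10, invoked 19, takes VC(e9)=(4, 5) under max, adds 1 for thr1 → (4, 6)
target: VC(e1) = (1, 1)

(1, 1)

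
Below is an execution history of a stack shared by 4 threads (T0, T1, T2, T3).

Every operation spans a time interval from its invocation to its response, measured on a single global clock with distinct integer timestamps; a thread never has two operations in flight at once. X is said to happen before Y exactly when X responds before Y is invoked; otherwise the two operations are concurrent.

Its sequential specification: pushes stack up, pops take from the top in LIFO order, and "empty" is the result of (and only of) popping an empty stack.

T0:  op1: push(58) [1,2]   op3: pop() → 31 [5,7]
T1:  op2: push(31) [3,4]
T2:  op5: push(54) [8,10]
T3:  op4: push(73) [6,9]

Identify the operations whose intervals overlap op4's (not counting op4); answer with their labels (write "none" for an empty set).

op4 spans [6,9]: anything still running between times 6 and 9 counts as concurrent
op1 [1,2]: before
op2 [3,4]: before
op3 [5,7]: concurrent
op5 [8,10]: concurrent

op3, op5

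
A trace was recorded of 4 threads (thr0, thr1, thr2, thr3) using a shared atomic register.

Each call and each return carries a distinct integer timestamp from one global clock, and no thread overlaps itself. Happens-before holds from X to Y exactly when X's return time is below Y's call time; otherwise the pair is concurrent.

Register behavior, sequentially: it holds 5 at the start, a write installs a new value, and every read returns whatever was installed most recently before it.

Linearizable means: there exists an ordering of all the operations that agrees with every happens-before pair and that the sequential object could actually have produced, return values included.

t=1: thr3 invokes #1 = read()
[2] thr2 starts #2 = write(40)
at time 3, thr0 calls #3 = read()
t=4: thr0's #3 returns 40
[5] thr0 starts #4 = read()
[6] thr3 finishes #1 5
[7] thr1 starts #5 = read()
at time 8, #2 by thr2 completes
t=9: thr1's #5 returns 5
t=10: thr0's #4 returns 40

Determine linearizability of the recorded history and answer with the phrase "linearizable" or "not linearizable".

events 1..8 are fine; event 9 — the response of #5 at time 9 — makes the prefix non-linearizable
8 orders of the 4 completed atomic register ops respect real time; none is legal
no completion choice of the 1 pending operation (#4) rescues it — every subset was tried
sample order #1, #2, #3, #5 (pending dropped) stalls at step 4 — #5 read() → 5 has no legal effect
sample order #1, #3, #2, #5 (pending dropped) stalls at step 2 — #3 read() → 40 has no legal effect

not linearizable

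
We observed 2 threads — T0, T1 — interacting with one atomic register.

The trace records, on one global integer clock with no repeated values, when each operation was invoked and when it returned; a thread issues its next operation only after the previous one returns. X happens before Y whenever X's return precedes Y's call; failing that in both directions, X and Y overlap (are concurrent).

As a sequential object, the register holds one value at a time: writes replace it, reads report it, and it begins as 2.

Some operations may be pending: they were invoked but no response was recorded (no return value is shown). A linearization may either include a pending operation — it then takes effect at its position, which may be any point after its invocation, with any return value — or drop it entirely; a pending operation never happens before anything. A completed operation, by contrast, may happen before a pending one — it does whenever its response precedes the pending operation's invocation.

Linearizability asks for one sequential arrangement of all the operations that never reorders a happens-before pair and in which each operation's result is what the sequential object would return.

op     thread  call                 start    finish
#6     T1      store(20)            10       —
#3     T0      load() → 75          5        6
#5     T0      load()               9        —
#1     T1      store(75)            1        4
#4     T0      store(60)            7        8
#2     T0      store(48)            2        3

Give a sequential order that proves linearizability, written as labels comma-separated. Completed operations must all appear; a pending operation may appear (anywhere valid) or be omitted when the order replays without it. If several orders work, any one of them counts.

#2, #1, #3, #4

step 1: #2 store(48) — value 48
step 2: #1 store(75) — value 75
step 3: #3 load() → 75 — value 75
step 4: #4 store(60) — value 60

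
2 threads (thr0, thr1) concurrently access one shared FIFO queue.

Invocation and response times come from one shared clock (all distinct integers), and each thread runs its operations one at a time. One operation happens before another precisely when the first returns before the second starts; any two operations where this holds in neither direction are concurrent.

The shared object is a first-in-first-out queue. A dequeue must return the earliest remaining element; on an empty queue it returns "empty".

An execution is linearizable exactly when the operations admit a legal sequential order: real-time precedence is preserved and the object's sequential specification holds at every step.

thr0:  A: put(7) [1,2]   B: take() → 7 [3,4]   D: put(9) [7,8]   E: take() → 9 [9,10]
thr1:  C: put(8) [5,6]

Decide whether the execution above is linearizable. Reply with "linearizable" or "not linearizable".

events 1..9 are fine; event 10 — the response of E at time 10 — makes the prefix non-linearizable
the completed operations (5 total) allow one real-time order; the FIFO queue replay rejects it
one such order, A, B, C, D, E, breaks at step 5 where E take() → 9 is illegal

not linearizable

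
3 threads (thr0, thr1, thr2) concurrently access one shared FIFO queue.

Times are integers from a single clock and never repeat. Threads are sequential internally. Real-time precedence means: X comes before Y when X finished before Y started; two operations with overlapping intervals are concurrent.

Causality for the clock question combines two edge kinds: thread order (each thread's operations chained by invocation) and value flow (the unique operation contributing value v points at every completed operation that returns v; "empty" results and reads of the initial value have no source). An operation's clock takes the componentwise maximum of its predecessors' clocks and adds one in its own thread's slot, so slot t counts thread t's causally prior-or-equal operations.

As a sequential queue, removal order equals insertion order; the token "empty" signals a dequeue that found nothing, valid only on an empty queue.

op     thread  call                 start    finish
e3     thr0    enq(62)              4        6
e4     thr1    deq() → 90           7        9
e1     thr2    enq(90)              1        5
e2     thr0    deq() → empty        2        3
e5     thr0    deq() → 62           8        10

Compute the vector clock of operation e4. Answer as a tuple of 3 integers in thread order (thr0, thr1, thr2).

e1 (invocation 1): nothing precedes it; thr2's component alone gives (0, 0, 1)
e2 (invocation 2): nothing precedes it; thr0's component alone gives (1, 0, 0)
e4 (invocation 7): componentwise max over VC(e1)=(0, 0, 1), +1 at thr1, giving (0, 1, 1)
e3 (invocation 4): componentwise max over VC(e2)=(1, 0, 0), +1 at thr0, giving (2, 0, 0)
e5 (invocation 8): componentwise max over VC(e3)=(2, 0, 0), +1 at thr0, giving (3, 0, 0)
target: VC(e4) = (0, 1, 1)

(0, 1, 1)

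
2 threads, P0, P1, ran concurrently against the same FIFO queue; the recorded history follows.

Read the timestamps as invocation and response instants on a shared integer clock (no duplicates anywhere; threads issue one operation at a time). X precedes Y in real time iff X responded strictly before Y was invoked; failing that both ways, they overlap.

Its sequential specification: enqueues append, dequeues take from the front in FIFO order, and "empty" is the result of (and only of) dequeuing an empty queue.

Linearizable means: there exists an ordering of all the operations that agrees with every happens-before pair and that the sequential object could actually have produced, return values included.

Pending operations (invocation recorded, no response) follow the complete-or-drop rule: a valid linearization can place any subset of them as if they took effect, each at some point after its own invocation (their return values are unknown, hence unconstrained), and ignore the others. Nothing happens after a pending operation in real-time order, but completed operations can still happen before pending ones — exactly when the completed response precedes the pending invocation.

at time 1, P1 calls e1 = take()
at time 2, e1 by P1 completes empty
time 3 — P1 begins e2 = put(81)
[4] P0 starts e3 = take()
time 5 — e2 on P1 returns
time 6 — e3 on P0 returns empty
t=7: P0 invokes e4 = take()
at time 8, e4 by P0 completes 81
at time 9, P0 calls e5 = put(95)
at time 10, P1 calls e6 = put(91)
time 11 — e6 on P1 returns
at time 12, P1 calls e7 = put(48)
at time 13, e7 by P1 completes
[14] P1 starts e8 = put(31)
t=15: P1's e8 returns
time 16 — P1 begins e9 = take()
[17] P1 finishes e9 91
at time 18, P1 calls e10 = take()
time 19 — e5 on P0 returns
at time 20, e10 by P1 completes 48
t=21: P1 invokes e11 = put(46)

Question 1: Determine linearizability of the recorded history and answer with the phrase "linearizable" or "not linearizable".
a witness: e1, e3, e2, e4, e6, e7, e5, e8, e9, e10
1. e1 take() → empty, leaving queue <>
2. e3 take() → empty, leaving queue <>
3. e2 put(81), leaving queue <81>
4. e4 take() → 81, leaving queue <>
5. e6 put(91), leaving queue <91>
6. e7 put(48), leaving queue <91,48>
7. e5 put(95), leaving queue <91,48,95>
8. e8 put(31), leaving queue <91,48,95,31>
9. e9 take() → 91, leaving queue <48,95,31>
10. e10 take() → 48, leaving queue <95,31>

linearizable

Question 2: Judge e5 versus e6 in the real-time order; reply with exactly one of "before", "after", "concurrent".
e5 spans [9,19], e6 spans [10,11]
the intervals overlap in both directions

concurrent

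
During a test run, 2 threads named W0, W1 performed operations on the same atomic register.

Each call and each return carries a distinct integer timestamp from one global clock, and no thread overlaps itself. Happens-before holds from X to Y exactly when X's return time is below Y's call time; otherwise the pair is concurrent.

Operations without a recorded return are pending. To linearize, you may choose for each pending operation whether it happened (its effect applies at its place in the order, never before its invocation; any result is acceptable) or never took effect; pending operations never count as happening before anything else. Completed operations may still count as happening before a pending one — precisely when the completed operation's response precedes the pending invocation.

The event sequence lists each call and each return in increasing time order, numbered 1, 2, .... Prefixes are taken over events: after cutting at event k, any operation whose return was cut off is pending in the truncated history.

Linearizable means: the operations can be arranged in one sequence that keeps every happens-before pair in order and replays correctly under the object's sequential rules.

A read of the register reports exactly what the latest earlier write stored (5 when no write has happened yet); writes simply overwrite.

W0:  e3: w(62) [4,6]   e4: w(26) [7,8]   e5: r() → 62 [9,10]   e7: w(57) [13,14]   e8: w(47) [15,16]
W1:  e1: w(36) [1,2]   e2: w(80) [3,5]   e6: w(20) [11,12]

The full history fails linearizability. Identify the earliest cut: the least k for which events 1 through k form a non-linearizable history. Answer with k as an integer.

10

events 1..9 are linearizable, e.g. via e1, e2, e3, e4:
after step 1 (e1 w(36)): value 36
after step 2 (e2 w(80)): value 80
after step 3 (e3 w(62)): value 62
after step 4 (e4 w(26)): value 26
event 10 — e5's response, time 10 — after it, nothing linearizes
e.g. e1, e2, e3, e4, e5: illegal at step 5, since e5 r() → 62 cannot apply there
e.g. e1, e3, e2, e4, e5: illegal at step 5, since e5 r() → 62 cannot apply there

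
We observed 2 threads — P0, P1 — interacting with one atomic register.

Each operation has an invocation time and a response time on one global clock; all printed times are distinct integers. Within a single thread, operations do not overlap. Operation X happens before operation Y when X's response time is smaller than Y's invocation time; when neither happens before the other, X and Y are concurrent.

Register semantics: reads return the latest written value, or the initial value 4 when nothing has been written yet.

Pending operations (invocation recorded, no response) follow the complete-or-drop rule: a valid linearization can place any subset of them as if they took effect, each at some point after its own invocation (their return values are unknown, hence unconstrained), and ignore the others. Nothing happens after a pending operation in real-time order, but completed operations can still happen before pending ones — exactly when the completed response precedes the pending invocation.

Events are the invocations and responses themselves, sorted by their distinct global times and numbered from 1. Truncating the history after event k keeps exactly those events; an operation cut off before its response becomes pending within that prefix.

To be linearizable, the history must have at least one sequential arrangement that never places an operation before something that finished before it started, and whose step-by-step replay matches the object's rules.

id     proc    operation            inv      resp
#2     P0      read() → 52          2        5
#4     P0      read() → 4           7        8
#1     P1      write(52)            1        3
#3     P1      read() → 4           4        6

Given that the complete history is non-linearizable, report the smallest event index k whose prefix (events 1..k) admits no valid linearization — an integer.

6

events 1..5 are linearizable, e.g. via #1, #2:
step 1: #1 write(52) — value 52
step 2: #2 read() → 52 — value 52
once event 6 joins (#3's response, time 6), exhaustive search finds no witness
e.g. #1, #2, #3: illegal at step 3, since #3 read() → 4 cannot apply there
e.g. #1, #3, #2: illegal at step 2, since #3 read() → 4 cannot apply there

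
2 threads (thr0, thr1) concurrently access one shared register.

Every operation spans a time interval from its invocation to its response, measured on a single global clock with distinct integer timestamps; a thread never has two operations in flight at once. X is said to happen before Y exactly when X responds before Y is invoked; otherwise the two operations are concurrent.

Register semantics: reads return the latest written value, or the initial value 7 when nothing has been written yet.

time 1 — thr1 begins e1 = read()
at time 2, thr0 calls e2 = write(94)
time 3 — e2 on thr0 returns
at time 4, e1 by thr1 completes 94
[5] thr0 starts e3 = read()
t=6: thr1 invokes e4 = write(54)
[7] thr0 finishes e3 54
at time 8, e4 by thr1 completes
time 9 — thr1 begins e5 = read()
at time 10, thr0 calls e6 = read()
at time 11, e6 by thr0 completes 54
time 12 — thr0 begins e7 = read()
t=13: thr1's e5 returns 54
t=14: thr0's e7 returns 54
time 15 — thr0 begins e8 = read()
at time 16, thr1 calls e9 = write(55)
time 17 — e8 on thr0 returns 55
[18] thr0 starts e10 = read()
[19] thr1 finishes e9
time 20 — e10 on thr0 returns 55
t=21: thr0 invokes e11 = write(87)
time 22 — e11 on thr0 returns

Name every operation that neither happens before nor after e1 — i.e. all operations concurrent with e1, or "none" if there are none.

e1 runs from 1 to 4; window-overlapping ops are concurrent
e2 [2,3]: concurrent
e3 [5,7]: after
e4 [6,8]: after
e5 [9,13]: after
e6 [10,11]: after
e7 [12,14]: after
e8 [15,17]: after
e9 [16,19]: after
e10 [18,20]: after
e11 [21,22]: after

e2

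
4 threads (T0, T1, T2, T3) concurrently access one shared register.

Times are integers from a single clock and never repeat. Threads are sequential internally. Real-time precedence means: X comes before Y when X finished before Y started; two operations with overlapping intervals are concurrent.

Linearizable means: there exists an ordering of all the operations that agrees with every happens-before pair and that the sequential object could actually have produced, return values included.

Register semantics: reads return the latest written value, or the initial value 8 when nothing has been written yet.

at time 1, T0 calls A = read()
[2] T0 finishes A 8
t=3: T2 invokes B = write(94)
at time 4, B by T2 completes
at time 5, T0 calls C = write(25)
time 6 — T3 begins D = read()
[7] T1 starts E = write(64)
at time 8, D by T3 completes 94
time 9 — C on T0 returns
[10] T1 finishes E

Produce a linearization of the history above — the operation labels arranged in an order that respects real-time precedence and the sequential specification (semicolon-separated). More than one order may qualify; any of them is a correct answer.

A; B; D; C; E

1. A read() → 8, leaving value 8
2. B write(94), leaving value 94
3. D read() → 94, leaving value 94
4. C write(25), leaving value 25
5. E write(64), leaving value 64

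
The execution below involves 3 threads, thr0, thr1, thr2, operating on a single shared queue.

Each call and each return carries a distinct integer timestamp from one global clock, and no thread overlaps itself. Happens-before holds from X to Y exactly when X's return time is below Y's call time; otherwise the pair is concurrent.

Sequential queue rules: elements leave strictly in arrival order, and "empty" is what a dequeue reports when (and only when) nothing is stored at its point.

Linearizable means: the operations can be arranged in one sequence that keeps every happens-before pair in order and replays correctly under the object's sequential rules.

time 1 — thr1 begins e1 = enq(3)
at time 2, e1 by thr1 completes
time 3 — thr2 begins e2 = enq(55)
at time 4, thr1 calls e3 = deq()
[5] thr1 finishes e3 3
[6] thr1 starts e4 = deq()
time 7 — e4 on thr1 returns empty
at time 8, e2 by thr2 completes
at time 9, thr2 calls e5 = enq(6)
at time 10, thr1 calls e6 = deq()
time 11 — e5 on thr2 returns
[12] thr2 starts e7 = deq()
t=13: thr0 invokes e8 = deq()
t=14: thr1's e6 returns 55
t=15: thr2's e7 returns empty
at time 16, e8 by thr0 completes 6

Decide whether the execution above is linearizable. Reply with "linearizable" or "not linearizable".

linearizable

one valid linearization: e1, e3, e4, e2, e5, e6, e8, e7
after step 1 (e1 enq(3)): queue <3>
after step 2 (e3 deq() → 3): queue <>
after step 3 (e4 deq() → empty): queue <>
after step 4 (e2 enq(55)): queue <55>
after step 5 (e5 enq(6)): queue <55,6>
after step 6 (e6 deq() → 55): queue <6>
after step 7 (e8 deq() → 6): queue <>
after step 8 (e7 deq() → empty): queue <>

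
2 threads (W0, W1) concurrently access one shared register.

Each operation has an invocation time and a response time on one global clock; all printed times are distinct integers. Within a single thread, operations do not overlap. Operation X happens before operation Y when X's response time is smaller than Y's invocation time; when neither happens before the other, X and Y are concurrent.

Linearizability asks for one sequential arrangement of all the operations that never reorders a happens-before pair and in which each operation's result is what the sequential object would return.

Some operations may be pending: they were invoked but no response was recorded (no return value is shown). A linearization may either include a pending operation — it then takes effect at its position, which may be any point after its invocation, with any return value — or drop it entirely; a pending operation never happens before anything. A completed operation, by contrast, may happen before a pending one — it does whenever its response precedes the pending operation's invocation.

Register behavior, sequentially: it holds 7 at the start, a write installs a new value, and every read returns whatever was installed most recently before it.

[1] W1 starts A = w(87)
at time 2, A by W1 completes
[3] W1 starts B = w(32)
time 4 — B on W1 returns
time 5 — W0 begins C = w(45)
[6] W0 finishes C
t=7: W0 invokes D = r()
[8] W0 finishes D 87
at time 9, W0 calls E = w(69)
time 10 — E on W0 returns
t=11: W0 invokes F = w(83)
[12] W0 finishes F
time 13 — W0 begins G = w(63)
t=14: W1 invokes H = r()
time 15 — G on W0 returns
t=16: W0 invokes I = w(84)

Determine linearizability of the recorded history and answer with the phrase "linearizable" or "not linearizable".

not linearizable

prefix check: 1..7 passes, 1..8 fails once D's time-8 response joins
the sole real-time-consistent order of 4 completed operations fails the register replay
sample order A, B, C, D stalls at step 4 — D r() → 87 has no legal effect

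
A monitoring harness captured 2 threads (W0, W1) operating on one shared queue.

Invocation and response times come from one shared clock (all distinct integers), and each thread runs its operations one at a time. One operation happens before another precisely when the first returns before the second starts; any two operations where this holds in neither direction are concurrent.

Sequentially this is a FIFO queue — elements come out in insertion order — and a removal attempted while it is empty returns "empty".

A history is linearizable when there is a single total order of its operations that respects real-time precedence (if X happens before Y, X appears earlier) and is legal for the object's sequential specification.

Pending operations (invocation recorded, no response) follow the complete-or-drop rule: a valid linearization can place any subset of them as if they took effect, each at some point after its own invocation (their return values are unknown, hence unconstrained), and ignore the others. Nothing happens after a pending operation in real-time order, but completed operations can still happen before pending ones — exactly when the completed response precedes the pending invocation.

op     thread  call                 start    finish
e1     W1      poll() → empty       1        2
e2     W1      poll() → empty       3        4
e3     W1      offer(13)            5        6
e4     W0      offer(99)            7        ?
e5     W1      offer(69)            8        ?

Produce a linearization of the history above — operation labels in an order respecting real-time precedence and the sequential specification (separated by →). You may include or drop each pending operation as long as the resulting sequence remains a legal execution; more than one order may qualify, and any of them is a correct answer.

step 1: e1 poll() → empty — queue <>
step 2: e2 poll() → empty — queue <>
step 3: e3 offer(13) — queue <13>

e1 → e2 → e3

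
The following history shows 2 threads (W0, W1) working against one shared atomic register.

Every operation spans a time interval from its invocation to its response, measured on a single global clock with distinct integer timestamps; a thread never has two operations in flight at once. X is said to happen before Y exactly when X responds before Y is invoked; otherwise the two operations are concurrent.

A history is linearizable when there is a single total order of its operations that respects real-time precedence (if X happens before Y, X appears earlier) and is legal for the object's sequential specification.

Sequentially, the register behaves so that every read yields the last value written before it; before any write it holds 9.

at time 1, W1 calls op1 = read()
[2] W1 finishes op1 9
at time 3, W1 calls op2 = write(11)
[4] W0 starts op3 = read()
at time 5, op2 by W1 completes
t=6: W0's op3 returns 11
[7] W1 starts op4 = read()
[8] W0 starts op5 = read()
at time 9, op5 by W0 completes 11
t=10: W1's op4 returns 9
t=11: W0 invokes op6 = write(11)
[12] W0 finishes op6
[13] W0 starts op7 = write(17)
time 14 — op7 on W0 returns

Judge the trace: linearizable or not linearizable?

not linearizable

cut after 9 events: linearizable; cut after 10 events (op4 responds, time 10): not linearizable
every one of the 4 real-time-consistent orders over 5 completed atomic register ops fails the sequential spec
one such order, op1, op2, op3, op4, op5, breaks at step 4 where op4 read() → 9 is illegal
one such order, op1, op2, op3, op5, op4, breaks at step 5 where op4 read() → 9 is illegal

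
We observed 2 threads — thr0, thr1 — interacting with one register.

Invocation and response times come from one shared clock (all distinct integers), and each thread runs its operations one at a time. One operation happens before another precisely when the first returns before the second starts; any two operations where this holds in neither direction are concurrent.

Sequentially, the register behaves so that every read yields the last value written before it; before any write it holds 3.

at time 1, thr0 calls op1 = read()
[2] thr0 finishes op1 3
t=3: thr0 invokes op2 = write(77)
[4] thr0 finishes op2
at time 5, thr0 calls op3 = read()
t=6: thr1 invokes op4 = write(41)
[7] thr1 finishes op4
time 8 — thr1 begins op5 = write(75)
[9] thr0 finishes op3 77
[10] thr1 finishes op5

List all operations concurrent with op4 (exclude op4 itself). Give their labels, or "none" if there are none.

op4 spans [6,7]; an op avoiding the whole window 6..7 is ordered, any other is concurrent
op1 [1,2]: before
op2 [3,4]: before
op3 [5,9]: concurrent
op5 [8,10]: after

op3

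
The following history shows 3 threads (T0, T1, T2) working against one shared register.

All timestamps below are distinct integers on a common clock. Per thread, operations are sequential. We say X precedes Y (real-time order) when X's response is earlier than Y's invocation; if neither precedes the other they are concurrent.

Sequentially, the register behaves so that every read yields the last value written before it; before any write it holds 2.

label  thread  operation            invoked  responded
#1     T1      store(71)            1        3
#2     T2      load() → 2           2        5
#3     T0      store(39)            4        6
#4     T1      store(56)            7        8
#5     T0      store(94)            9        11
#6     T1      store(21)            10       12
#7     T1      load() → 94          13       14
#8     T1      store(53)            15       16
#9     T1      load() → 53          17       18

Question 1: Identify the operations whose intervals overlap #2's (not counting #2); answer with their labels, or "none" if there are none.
#1, #3

concurrent with #2 ([2,5]): every op whose interval crosses 2..5
#1 [1,3]: concurrent
#3 [4,6]: concurrent
#4 [7,8]: after
#5 [9,11]: after
#6 [10,12]: after
#7 [13,14]: after
#8 [15,16]: after
#9 [17,18]: after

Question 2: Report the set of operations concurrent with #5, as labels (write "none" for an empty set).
#6

#5 spans [9,11]: anything still running between times 9 and 11 counts as concurrent
#1 [1,3]: before
#2 [2,5]: before
#3 [4,6]: before
#4 [7,8]: before
#6 [10,12]: concurrent
#7 [13,14]: after
#8 [15,16]: after
#9 [17,18]: after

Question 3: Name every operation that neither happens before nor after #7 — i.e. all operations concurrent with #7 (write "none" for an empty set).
none

overlap test against #7 [13,14]: concurrent iff the interval meets 13..14
#1 [1,3]: before
#2 [2,5]: before
#3 [4,6]: before
#4 [7,8]: before
#5 [9,11]: before
#6 [10,12]: before
#8 [15,16]: after
#9 [17,18]: after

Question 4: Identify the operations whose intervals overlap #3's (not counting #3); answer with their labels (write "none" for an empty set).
#2

#3 spans [4,6]; an op avoiding the whole window 4..6 is ordered, any other is concurrent
#1 [1,3]: before
#2 [2,5]: concurrent
#4 [7,8]: after
#5 [9,11]: after
#6 [10,12]: after
#7 [13,14]: after
#8 [15,16]: after
#9 [17,18]: after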